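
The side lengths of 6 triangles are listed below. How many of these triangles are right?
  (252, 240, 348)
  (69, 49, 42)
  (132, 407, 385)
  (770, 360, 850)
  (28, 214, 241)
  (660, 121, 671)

(252,240,348): 240²+252² = 121104 = 348² → right
(69,49,42): 42²+49² = 4165 < 4761 = 69² → obtuse
(132,407,385): 132²+385² = 165649 = 407² → right
(770,360,850): 360²+770² = 722500 = 850² → right
(28,214,241): 28²+214² = 46580 < 58081 = 241² → obtuse
(660,121,671): 121²+660² = 450241 = 671² → right
4 of the 6 are right.

4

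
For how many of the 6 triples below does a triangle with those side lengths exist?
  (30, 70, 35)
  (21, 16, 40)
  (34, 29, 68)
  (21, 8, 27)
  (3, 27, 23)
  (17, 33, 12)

(30,35,70): 30+35 ≤ 70 → not valid
(16,21,40): 16+21 ≤ 40 → not valid
(29,34,68): 29+34 ≤ 68 → not valid
(8,21,27): 8+21 > 27 → valid
(3,23,27): 3+23 ≤ 27 → not valid
(12,17,33): 12+17 ≤ 33 → not valid
1 of the 6 triples forms a triangle.

1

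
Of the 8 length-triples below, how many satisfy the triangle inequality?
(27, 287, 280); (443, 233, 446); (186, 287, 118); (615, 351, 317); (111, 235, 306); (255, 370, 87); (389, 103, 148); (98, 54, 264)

5

(27,280,287): 27+280 > 287 → valid
(233,443,446): 233+443 > 446 → valid
(118,186,287): 118+186 > 287 → valid
(317,351,615): 317+351 > 615 → valid
(111,235,306): 111+235 > 306 → valid
(87,255,370): 87+255 ≤ 370 → not valid
(103,148,389): 103+148 ≤ 389 → not valid
(54,98,264): 54+98 ≤ 264 → not valid
5 of the 8 triples form a triangle.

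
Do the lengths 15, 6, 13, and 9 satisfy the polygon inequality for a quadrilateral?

Yes

A quadrilateral exists iff every side is shorter than the sum of the others — equivalently, the longest side is less than the sum of the rest.
Longest side 15 < 28 (sum of the remaining 3), so yes.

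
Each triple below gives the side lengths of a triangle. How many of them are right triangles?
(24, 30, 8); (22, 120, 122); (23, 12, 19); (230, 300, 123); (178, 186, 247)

1

(24,30,8): 8²+24² = 640 < 900 = 30² → obtuse
(22,120,122): 22²+120² = 14884 = 122² → right
(23,12,19): 12²+19² = 505 < 529 = 23² → obtuse
(230,300,123): 123²+230² = 68029 < 90000 = 300² → obtuse
(178,186,247): 178²+186² = 66280 > 61009 = 247² → acute
1 of the 5 is right.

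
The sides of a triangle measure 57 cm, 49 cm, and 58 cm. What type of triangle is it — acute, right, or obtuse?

Compare the square of the longest side to the sum of squares of the other two: 49² + 57² = 5650 > 3364 = 58².

acute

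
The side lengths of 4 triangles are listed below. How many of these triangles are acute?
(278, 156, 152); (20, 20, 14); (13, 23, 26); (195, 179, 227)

3

(278,156,152): 152²+156² = 47440 < 77284 = 278² → obtuse
(20,20,14): 14²+20² = 596 > 400 = 20² → acute
(13,23,26): 13²+23² = 698 > 676 = 26² → acute
(195,179,227): 179²+195² = 70066 > 51529 = 227² → acute
3 of the 4 are acute.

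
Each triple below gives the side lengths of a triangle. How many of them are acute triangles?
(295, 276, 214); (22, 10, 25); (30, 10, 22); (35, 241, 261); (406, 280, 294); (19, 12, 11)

(295,276,214): 214²+276² = 121972 > 87025 = 295² → acute
(22,10,25): 10²+22² = 584 < 625 = 25² → obtuse
(30,10,22): 10²+22² = 584 < 900 = 30² → obtuse
(35,241,261): 35²+241² = 59306 < 68121 = 261² → obtuse
(406,280,294): 280²+294² = 164836 = 406² → right
(19,12,11): 11²+12² = 265 < 361 = 19² → obtuse
1 of the 6 is acute.

1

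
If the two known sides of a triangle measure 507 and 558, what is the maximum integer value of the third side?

The third side must be strictly less than 507 + 558 = 1065.
The largest integer below 1065 is 1064.

1064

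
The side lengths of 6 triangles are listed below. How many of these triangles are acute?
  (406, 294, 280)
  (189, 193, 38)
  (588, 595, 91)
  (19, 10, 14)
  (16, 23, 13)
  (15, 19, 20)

(406,294,280): 280²+294² = 164836 = 406² → right
(189,193,38): 38²+189² = 37165 < 37249 = 193² → obtuse
(588,595,91): 91²+588² = 354025 = 595² → right
(19,10,14): 10²+14² = 296 < 361 = 19² → obtuse
(16,23,13): 13²+16² = 425 < 529 = 23² → obtuse
(15,19,20): 15²+19² = 586 > 400 = 20² → acute
1 of the 6 is acute.

1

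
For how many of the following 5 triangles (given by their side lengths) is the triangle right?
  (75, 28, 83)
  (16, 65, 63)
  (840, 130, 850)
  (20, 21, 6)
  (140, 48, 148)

(75,28,83): 28²+75² = 6409 < 6889 = 83² → obtuse
(16,65,63): 16²+63² = 4225 = 65² → right
(840,130,850): 130²+840² = 722500 = 850² → right
(20,21,6): 6²+20² = 436 < 441 = 21² → obtuse
(140,48,148): 48²+140² = 21904 = 148² → right
3 of the 5 are right.

3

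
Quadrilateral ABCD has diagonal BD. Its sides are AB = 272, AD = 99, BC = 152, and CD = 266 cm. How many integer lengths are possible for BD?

197

From triangle ABD: 173 < BD < 371.
From triangle CBD: 114 < BD < 418.
Intersection: 173 < BD < 371, so integers 174 through 370: 197 values.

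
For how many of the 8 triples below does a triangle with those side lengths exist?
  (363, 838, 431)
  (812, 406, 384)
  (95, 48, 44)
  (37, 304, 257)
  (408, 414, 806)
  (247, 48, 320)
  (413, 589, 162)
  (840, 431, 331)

(363,431,838): 363+431 ≤ 838 → not valid
(384,406,812): 384+406 ≤ 812 → not valid
(44,48,95): 44+48 ≤ 95 → not valid
(37,257,304): 37+257 ≤ 304 → not valid
(408,414,806): 408+414 > 806 → valid
(48,247,320): 48+247 ≤ 320 → not valid
(162,413,589): 162+413 ≤ 589 → not valid
(331,431,840): 331+431 ≤ 840 → not valid
1 of the 8 triples forms a triangle.

1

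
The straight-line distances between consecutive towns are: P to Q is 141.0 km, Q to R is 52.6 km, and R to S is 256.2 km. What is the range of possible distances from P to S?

62.6 ≤ PS ≤ 449.8 km

The maximum is all hops collinear in one direction: 141.0 + 52.6 + 256.2 = 449.8.
The longest hop is 256.2; the others sum to 193.6. Folding the others back against it leaves at least 256.2 − 193.6 = 62.6.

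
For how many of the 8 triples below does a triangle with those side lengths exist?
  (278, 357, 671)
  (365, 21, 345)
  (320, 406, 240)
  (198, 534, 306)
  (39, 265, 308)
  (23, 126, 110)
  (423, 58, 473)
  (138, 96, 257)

4

(278,357,671): 278+357 ≤ 671 → not valid
(21,345,365): 21+345 > 365 → valid
(240,320,406): 240+320 > 406 → valid
(198,306,534): 198+306 ≤ 534 → not valid
(39,265,308): 39+265 ≤ 308 → not valid
(23,110,126): 23+110 > 126 → valid
(58,423,473): 58+423 > 473 → valid
(96,138,257): 96+138 ≤ 257 → not valid
4 of the 8 triples form a triangle.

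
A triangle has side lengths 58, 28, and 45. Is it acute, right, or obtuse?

Compare the square of the longest side to the sum of squares of the other two: 28² + 45² = 2809 < 3364 = 58².

obtuse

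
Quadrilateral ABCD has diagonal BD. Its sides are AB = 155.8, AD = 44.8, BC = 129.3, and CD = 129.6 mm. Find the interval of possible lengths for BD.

111.0 < BD < 200.6

From triangle ABD: |155.8 − 44.8| < BD < 155.8 + 44.8, i.e. 111.0 < BD < 200.6.
From triangle CBD: 0.3 < BD < 258.9.
Both must hold, so BD lies in the intersection.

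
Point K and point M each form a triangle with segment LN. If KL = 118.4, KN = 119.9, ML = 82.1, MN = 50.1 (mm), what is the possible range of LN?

From triangle KLN: |118.4 − 119.9| < LN < 118.4 + 119.9, i.e. 1.5 < LN < 238.3.
From triangle MLN: 32.0 < LN < 132.2.
Both must hold, so LN lies in the intersection.

32.0 < LN < 132.2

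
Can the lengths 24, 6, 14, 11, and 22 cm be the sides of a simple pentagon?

Yes

A pentagon exists iff every side is shorter than the sum of the others — equivalently, the longest side is less than the sum of the rest.
Longest side 24 < 53 (sum of the remaining 4), so yes.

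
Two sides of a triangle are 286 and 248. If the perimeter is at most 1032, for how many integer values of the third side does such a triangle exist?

460

Triangle inequality: 38 < x < 534. Perimeter ≤ 1032 gives x ≤ 1032 − 286 − 248 = 498.
So 38 < x ≤ 498; integers 39 through 498: 460 values.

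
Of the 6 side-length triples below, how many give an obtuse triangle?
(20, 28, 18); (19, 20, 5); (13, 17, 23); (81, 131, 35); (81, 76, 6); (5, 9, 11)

(20,28,18): 18²+20² = 724 < 784 = 28² → obtuse
(19,20,5): 5²+19² = 386 < 400 = 20² → obtuse
(13,17,23): 13²+17² = 458 < 529 = 23² → obtuse
(81,131,35): 35+81 ≤ 131, not a triangle
(81,76,6): 6²+76² = 5812 < 6561 = 81² → obtuse
(5,9,11): 5²+9² = 106 < 121 = 11² → obtuse
5 of the 6 are obtuse.

5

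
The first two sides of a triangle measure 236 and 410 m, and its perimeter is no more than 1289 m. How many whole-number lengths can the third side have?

469

Triangle inequality: 174 < x < 646. Perimeter ≤ 1289 gives x ≤ 1289 − 236 − 410 = 643.
So 174 < x ≤ 643; integers 175 through 643: 469 values.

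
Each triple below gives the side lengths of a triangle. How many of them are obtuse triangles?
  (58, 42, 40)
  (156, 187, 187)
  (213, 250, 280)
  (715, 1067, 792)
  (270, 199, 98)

(58,42,40): 40²+42² = 3364 = 58² → right
(156,187,187): 156²+187² = 59305 > 34969 = 187² → acute
(213,250,280): 213²+250² = 107869 > 78400 = 280² → acute
(715,1067,792): 715²+792² = 1138489 = 1067² → right
(270,199,98): 98²+199² = 49205 < 72900 = 270² → obtuse
1 of the 5 is obtuse.

1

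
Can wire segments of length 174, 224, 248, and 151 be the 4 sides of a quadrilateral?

Yes

A quadrilateral exists iff every side is shorter than the sum of the others — equivalently, the longest side is less than the sum of the rest.
Longest side 248 < 549 (sum of the remaining 3), so yes.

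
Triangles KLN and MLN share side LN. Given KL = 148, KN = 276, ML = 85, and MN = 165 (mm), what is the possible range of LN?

From triangle KLN: |148 − 276| < LN < 148 + 276, i.e. 128 < LN < 424.
From triangle MLN: 80 < LN < 250.
Both must hold, so LN lies in the intersection.

128 < LN < 250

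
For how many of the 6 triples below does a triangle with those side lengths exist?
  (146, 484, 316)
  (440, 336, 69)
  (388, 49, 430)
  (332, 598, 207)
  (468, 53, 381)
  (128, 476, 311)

(146,316,484): 146+316 ≤ 484 → not valid
(69,336,440): 69+336 ≤ 440 → not valid
(49,388,430): 49+388 > 430 → valid
(207,332,598): 207+332 ≤ 598 → not valid
(53,381,468): 53+381 ≤ 468 → not valid
(128,311,476): 128+311 ≤ 476 → not valid
1 of the 6 triples forms a triangle.

1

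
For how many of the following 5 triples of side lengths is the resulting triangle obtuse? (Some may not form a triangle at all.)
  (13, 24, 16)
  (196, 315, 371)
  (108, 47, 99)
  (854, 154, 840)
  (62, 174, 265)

1

(13,24,16): 13²+16² = 425 < 576 = 24² → obtuse
(196,315,371): 196²+315² = 137641 = 371² → right
(108,47,99): 47²+99² = 12010 > 11664 = 108² → acute
(854,154,840): 154²+840² = 729316 = 854² → right
(62,174,265): 62+174 ≤ 265, not a triangle
1 of the 5 is obtuse.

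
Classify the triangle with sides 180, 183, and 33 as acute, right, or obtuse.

Compare the square of the longest side to the sum of squares of the other two: 33² + 180² = 33489 = 183².

right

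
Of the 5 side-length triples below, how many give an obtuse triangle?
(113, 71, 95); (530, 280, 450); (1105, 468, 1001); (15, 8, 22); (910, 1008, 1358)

1

(113,71,95): 71²+95² = 14066 > 12769 = 113² → acute
(530,280,450): 280²+450² = 280900 = 530² → right
(1105,468,1001): 468²+1001² = 1221025 = 1105² → right
(15,8,22): 8²+15² = 289 < 484 = 22² → obtuse
(910,1008,1358): 910²+1008² = 1844164 = 1358² → right
1 of the 5 is obtuse.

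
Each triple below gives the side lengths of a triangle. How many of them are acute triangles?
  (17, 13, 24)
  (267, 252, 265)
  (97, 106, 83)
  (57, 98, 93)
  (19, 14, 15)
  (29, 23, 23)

5

(17,13,24): 13²+17² = 458 < 576 = 24² → obtuse
(267,252,265): 252²+265² = 133729 > 71289 = 267² → acute
(97,106,83): 83²+97² = 16298 > 11236 = 106² → acute
(57,98,93): 57²+93² = 11898 > 9604 = 98² → acute
(19,14,15): 14²+15² = 421 > 361 = 19² → acute
(29,23,23): 23²+23² = 1058 > 841 = 29² → acute
5 of the 6 are acute.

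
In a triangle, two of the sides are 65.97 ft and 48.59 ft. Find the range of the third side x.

By the triangle inequality, x must be less than 65.97 + 48.59 = 114.56 and greater than |65.97 − 48.59| = 17.38.

17.38 < x < 114.56 (ft)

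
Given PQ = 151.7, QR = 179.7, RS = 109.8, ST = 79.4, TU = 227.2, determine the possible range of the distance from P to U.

The maximum is all hops collinear in one direction: 151.7 + 179.7 + 109.8 + 79.4 + 227.2 = 747.8.
The longest hop is 227.2; the others sum to 520.6. Since 227.2 ≤ 520.6, the path can fold back on itself completely, so the minimum distance is 0.

0 ≤ PU ≤ 747.8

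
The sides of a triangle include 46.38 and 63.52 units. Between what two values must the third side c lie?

17.14 < c < 109.90

By the triangle inequality, c must be less than 46.38 + 63.52 = 109.90 and greater than |46.38 − 63.52| = 17.14.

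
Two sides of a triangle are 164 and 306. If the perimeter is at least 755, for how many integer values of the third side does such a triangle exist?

185

Triangle inequality: 142 < x < 470. Perimeter ≥ 755 gives x ≥ 755 − 164 − 306 = 285.
So 285 ≤ x < 470; integers 285 through 469: 185 values.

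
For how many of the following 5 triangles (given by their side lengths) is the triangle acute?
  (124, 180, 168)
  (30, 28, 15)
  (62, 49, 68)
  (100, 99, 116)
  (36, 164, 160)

4

(124,180,168): 124²+168² = 43600 > 32400 = 180² → acute
(30,28,15): 15²+28² = 1009 > 900 = 30² → acute
(62,49,68): 49²+62² = 6245 > 4624 = 68² → acute
(100,99,116): 99²+100² = 19801 > 13456 = 116² → acute
(36,164,160): 36²+160² = 26896 = 164² → right
4 of the 5 are acute.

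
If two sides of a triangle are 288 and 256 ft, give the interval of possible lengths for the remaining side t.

By the triangle inequality, t must be less than 288 + 256 = 544 and greater than |288 − 256| = 32.

32 < t < 544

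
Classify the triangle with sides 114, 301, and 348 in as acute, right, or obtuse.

obtuse

Compare the square of the longest side to the sum of squares of the other two: 114² + 301² = 103597 < 121104 = 348².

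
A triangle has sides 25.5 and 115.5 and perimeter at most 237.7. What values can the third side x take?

Triangle inequality alone gives 90.0 < x < 141.0.
The perimeter condition gives x ≤ 237.7 − 25.5 − 115.5 = 96.7.
Intersecting the two: 90.0 < x ≤ 96.7.

90.0 < x ≤ 96.7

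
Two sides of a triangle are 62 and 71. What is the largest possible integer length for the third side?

The third side must be strictly less than 62 + 71 = 133.
The largest integer below 133 is 132.

132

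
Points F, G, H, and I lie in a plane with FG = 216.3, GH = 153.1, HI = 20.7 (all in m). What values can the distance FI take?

42.5 ≤ FI ≤ 390.1 m

The maximum is all hops collinear in one direction: 216.3 + 153.1 + 20.7 = 390.1.
The longest hop is 216.3; the others sum to 173.8. Folding the others back against it leaves at least 216.3 − 173.8 = 42.5.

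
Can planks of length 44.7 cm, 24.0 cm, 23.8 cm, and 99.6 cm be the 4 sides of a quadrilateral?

For a quadrilateral, each side must be shorter than the sum of the others.
Here the longest side is 99.6, but the remaining 3 sides sum to only 92.5.

No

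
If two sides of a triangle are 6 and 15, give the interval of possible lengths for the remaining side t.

By the triangle inequality, t must be less than 6 + 15 = 21 and greater than |6 − 15| = 9.

9 < t < 21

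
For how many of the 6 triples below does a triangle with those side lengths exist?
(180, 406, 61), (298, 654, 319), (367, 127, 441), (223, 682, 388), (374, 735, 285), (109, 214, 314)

2

(61,180,406): 61+180 ≤ 406 → not valid
(298,319,654): 298+319 ≤ 654 → not valid
(127,367,441): 127+367 > 441 → valid
(223,388,682): 223+388 ≤ 682 → not valid
(285,374,735): 285+374 ≤ 735 → not valid
(109,214,314): 109+214 > 314 → valid
2 of the 6 triples form a triangle.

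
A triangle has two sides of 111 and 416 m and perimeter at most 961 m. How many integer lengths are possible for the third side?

Triangle inequality: 305 < x < 527. Perimeter ≤ 961 gives x ≤ 961 − 111 − 416 = 434.
So 305 < x ≤ 434; integers 306 through 434: 129 values.

129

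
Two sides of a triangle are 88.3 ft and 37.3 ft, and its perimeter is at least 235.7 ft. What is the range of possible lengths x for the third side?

110.1 ≤ x < 125.6

Triangle inequality alone gives 51.0 < x < 125.6.
The perimeter condition gives x ≥ 235.7 − 88.3 − 37.3 = 110.1.
Intersecting the two: 110.1 ≤ x < 125.6.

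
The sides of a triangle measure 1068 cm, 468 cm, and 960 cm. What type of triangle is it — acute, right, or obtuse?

Compare the square of the longest side to the sum of squares of the other two: 468² + 960² = 1140624 = 1068².

right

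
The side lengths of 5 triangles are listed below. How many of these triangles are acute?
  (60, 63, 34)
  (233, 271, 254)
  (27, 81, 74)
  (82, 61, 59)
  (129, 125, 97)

(60,63,34): 34²+60² = 4756 > 3969 = 63² → acute
(233,271,254): 233²+254² = 118805 > 73441 = 271² → acute
(27,81,74): 27²+74² = 6205 < 6561 = 81² → obtuse
(82,61,59): 59²+61² = 7202 > 6724 = 82² → acute
(129,125,97): 97²+125² = 25034 > 16641 = 129² → acute
4 of the 5 are acute.

4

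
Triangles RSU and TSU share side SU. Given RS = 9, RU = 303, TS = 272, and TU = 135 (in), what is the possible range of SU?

294 < SU < 312

From triangle RSU: |9 − 303| < SU < 9 + 303, i.e. 294 < SU < 312.
From triangle TSU: 137 < SU < 407.
Both must hold, so SU lies in the intersection.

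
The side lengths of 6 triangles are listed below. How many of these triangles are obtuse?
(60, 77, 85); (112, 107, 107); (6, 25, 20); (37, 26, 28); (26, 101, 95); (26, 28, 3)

3

(60,77,85): 60²+77² = 9529 > 7225 = 85² → acute
(112,107,107): 107²+107² = 22898 > 12544 = 112² → acute
(6,25,20): 6²+20² = 436 < 625 = 25² → obtuse
(37,26,28): 26²+28² = 1460 > 1369 = 37² → acute
(26,101,95): 26²+95² = 9701 < 10201 = 101² → obtuse
(26,28,3): 3²+26² = 685 < 784 = 28² → obtuse
3 of the 6 are obtuse.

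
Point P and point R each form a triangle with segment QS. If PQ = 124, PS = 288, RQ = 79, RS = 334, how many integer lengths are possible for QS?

156

From triangle PQS: 164 < QS < 412.
From triangle RQS: 255 < QS < 413.
Intersection: 255 < QS < 412, so integers 256 through 411: 156 values.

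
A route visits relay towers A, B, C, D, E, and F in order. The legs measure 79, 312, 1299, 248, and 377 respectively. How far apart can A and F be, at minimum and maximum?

The maximum is all hops collinear in one direction: 79 + 312 + 1299 + 248 + 377 = 2315.
The longest hop is 1299; the others sum to 1016. Folding the others back against it leaves at least 1299 − 1016 = 283.

283 ≤ AF ≤ 2315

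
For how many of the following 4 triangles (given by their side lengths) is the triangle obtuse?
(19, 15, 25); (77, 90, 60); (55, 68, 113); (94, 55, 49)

3

(19,15,25): 15²+19² = 586 < 625 = 25² → obtuse
(77,90,60): 60²+77² = 9529 > 8100 = 90² → acute
(55,68,113): 55²+68² = 7649 < 12769 = 113² → obtuse
(94,55,49): 49²+55² = 5426 < 8836 = 94² → obtuse
3 of the 4 are obtuse.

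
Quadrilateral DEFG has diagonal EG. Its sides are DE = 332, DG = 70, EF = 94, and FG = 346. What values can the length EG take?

262 < EG < 402

From triangle DEG: |332 − 70| < EG < 332 + 70, i.e. 262 < EG < 402.
From triangle FEG: 252 < EG < 440.
Both must hold, so EG lies in the intersection.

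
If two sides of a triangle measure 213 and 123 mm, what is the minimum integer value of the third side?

91

The third side must be strictly greater than |213 − 123| = 90.
The smallest integer above 90 is 91.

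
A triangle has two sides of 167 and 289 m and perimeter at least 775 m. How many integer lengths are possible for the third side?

Triangle inequality: 122 < x < 456. Perimeter ≥ 775 gives x ≥ 775 − 167 − 289 = 319.
So 319 ≤ x < 456; integers 319 through 455: 137 values.

137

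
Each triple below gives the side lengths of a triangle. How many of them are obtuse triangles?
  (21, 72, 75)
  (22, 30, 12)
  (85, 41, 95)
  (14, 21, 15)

(21,72,75): 21²+72² = 5625 = 75² → right
(22,30,12): 12²+22² = 628 < 900 = 30² → obtuse
(85,41,95): 41²+85² = 8906 < 9025 = 95² → obtuse
(14,21,15): 14²+15² = 421 < 441 = 21² → obtuse
3 of the 4 are obtuse.

3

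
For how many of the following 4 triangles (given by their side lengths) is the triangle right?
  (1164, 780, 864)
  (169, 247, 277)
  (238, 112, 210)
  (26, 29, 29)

(1164,780,864): 780²+864² = 1354896 = 1164² → right
(169,247,277): 169²+247² = 89570 > 76729 = 277² → acute
(238,112,210): 112²+210² = 56644 = 238² → right
(26,29,29): 26²+29² = 1517 > 841 = 29² → acute
2 of the 4 are right.

2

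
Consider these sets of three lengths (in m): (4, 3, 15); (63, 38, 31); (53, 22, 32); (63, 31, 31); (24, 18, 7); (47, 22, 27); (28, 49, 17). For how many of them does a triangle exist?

(3,4,15): 3+4 ≤ 15 → not valid
(31,38,63): 31+38 > 63 → valid
(22,32,53): 22+32 > 53 → valid
(31,31,63): 31+31 ≤ 63 → not valid
(7,18,24): 7+18 > 24 → valid
(22,27,47): 22+27 > 47 → valid
(17,28,49): 17+28 ≤ 49 → not valid
4 of the 7 triples form a triangle.

4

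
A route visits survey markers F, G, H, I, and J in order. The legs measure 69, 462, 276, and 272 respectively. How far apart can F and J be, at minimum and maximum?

The maximum is all hops collinear in one direction: 69 + 462 + 276 + 272 = 1079.
The longest hop is 462; the others sum to 617. Since 462 ≤ 617, the path can fold back on itself completely, so the minimum distance is 0.

0 ≤ FJ ≤ 1079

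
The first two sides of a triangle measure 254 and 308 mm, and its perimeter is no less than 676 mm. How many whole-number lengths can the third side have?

448

Triangle inequality: 54 < x < 562. Perimeter ≥ 676 gives x ≥ 676 − 254 − 308 = 114.
So 114 ≤ x < 562; integers 114 through 561: 448 values.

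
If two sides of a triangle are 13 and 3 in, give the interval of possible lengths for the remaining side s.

10 < s < 16

By the triangle inequality, s must be less than 13 + 3 = 16 and greater than |13 − 3| = 10.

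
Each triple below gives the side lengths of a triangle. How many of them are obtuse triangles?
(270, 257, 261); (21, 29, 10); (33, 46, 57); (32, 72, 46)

3

(270,257,261): 257²+261² = 134170 > 72900 = 270² → acute
(21,29,10): 10²+21² = 541 < 841 = 29² → obtuse
(33,46,57): 33²+46² = 3205 < 3249 = 57² → obtuse
(32,72,46): 32²+46² = 3140 < 5184 = 72² → obtuse
3 of the 4 are obtuse.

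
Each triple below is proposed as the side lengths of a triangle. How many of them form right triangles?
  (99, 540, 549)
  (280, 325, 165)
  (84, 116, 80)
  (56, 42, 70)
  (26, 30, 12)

(99,540,549): 99²+540² = 301401 = 549² → right
(280,325,165): 165²+280² = 105625 = 325² → right
(84,116,80): 80²+84² = 13456 = 116² → right
(56,42,70): 42²+56² = 4900 = 70² → right
(26,30,12): 12²+26² = 820 < 900 = 30² → obtuse
4 of the 5 are right.

4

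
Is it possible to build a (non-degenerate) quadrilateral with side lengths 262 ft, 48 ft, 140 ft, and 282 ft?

Yes

A quadrilateral exists iff every side is shorter than the sum of the others — equivalently, the longest side is less than the sum of the rest.
Longest side 282 < 450 (sum of the remaining 3), so yes.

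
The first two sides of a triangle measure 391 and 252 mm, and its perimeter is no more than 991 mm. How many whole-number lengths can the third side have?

209

Triangle inequality: 139 < x < 643. Perimeter ≤ 991 gives x ≤ 991 − 391 − 252 = 348.
So 139 < x ≤ 348; integers 140 through 348: 209 values.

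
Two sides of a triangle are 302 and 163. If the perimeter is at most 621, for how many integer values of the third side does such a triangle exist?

Triangle inequality: 139 < x < 465. Perimeter ≤ 621 gives x ≤ 621 − 302 − 163 = 156.
So 139 < x ≤ 156; integers 140 through 156: 17 values.

17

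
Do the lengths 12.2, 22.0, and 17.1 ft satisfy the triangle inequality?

Yes

The longest side is 22.0, and the other two sum to 29.3.
Since 29.3 > 22.0, the triangle inequality holds.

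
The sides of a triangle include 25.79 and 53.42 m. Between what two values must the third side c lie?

By the triangle inequality, c must be less than 25.79 + 53.42 = 79.21 and greater than |25.79 − 53.42| = 27.63.

27.63 < c < 79.21 (m)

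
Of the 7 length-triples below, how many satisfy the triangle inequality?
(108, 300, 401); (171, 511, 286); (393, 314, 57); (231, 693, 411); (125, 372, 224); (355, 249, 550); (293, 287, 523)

3

(108,300,401): 108+300 > 401 → valid
(171,286,511): 171+286 ≤ 511 → not valid
(57,314,393): 57+314 ≤ 393 → not valid
(231,411,693): 231+411 ≤ 693 → not valid
(125,224,372): 125+224 ≤ 372 → not valid
(249,355,550): 249+355 > 550 → valid
(287,293,523): 287+293 > 523 → valid
3 of the 7 triples form a triangle.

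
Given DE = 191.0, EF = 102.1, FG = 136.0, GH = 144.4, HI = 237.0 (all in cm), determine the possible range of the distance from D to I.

The maximum is all hops collinear in one direction: 191.0 + 102.1 + 136.0 + 144.4 + 237.0 = 810.5.
The longest hop is 237.0; the others sum to 573.5. Since 237.0 ≤ 573.5, the path can fold back on itself completely, so the minimum distance is 0.

0 ≤ DI ≤ 810.5 cm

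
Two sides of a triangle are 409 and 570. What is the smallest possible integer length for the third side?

162

The third side must be strictly greater than |409 − 570| = 161.
The smallest integer above 161 is 162.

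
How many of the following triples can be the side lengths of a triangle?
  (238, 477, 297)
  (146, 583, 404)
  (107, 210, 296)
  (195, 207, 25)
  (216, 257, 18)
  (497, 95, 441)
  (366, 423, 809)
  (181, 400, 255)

5

(238,297,477): 238+297 > 477 → valid
(146,404,583): 146+404 ≤ 583 → not valid
(107,210,296): 107+210 > 296 → valid
(25,195,207): 25+195 > 207 → valid
(18,216,257): 18+216 ≤ 257 → not valid
(95,441,497): 95+441 > 497 → valid
(366,423,809): 366+423 ≤ 809 → not valid
(181,255,400): 181+255 > 400 → valid
5 of the 8 triples form a triangle.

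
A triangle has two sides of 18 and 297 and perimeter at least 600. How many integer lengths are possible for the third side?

Triangle inequality: 279 < x < 315. Perimeter ≥ 600 gives x ≥ 600 − 18 − 297 = 285.
So 285 ≤ x < 315; integers 285 through 314: 30 values.

30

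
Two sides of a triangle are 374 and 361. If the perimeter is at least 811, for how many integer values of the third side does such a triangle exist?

659

Triangle inequality: 13 < x < 735. Perimeter ≥ 811 gives x ≥ 811 − 374 − 361 = 76.
So 76 ≤ x < 735; integers 76 through 734: 659 values.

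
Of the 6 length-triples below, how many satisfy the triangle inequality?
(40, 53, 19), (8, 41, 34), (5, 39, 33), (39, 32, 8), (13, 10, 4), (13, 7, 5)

4

(19,40,53): 19+40 > 53 → valid
(8,34,41): 8+34 > 41 → valid
(5,33,39): 5+33 ≤ 39 → not valid
(8,32,39): 8+32 > 39 → valid
(4,10,13): 4+10 > 13 → valid
(5,7,13): 5+7 ≤ 13 → not valid
4 of the 6 triples form a triangle.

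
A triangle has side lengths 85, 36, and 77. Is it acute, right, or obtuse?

right

Compare the square of the longest side to the sum of squares of the other two: 36² + 77² = 7225 = 85².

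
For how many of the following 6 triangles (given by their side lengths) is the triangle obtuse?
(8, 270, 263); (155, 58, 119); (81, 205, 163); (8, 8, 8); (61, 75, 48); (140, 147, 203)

(8,270,263): 8²+263² = 69233 < 72900 = 270² → obtuse
(155,58,119): 58²+119² = 17525 < 24025 = 155² → obtuse
(81,205,163): 81²+163² = 33130 < 42025 = 205² → obtuse
(8,8,8): 8²+8² = 128 > 64 = 8² → acute
(61,75,48): 48²+61² = 6025 > 5625 = 75² → acute
(140,147,203): 140²+147² = 41209 = 203² → right
3 of the 6 are obtuse.

3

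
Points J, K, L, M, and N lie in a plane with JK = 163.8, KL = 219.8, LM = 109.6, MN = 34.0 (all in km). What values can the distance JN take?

0 ≤ JN ≤ 527.2 km

The maximum is all hops collinear in one direction: 163.8 + 219.8 + 109.6 + 34.0 = 527.2.
The longest hop is 219.8; the others sum to 307.4. Since 219.8 ≤ 307.4, the path can fold back on itself completely, so the minimum distance is 0.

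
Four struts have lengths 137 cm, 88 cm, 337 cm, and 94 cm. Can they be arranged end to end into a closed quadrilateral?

For a quadrilateral, each side must be shorter than the sum of the others.
Here the longest side is 337, but the remaining 3 sides sum to only 319.

No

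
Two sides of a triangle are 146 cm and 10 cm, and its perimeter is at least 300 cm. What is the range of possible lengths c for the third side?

Triangle inequality alone gives 136 < c < 156.
The perimeter condition gives c ≥ 300 − 146 − 10 = 144.
Intersecting the two: 144 ≤ c < 156.

144 ≤ c < 156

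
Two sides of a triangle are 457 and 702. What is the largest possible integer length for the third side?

1158

The third side must be strictly less than 457 + 702 = 1159.
The largest integer below 1159 is 1158.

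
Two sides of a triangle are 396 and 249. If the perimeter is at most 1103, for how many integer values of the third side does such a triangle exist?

311

Triangle inequality: 147 < x < 645. Perimeter ≤ 1103 gives x ≤ 1103 − 396 − 249 = 458.
So 147 < x ≤ 458; integers 148 through 458: 311 values.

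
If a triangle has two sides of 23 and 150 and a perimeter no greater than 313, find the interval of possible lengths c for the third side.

Triangle inequality alone gives 127 < c < 173.
The perimeter condition gives c ≤ 313 − 23 − 150 = 140.
Intersecting the two: 127 < c ≤ 140.

127 < c ≤ 140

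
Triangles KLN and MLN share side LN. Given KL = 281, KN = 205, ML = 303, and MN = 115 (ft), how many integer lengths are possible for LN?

From triangle KLN: 76 < LN < 486.
From triangle MLN: 188 < LN < 418.
Intersection: 188 < LN < 418, so integers 189 through 417: 229 values.

229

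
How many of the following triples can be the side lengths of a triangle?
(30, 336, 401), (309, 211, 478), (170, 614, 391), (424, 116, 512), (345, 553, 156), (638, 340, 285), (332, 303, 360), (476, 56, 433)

4

(30,336,401): 30+336 ≤ 401 → not valid
(211,309,478): 211+309 > 478 → valid
(170,391,614): 170+391 ≤ 614 → not valid
(116,424,512): 116+424 > 512 → valid
(156,345,553): 156+345 ≤ 553 → not valid
(285,340,638): 285+340 ≤ 638 → not valid
(303,332,360): 303+332 > 360 → valid
(56,433,476): 56+433 > 476 → valid
4 of the 8 triples form a triangle.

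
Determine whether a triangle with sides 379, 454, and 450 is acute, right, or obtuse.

acute

Compare the square of the longest side to the sum of squares of the other two: 379² + 450² = 346141 > 206116 = 454².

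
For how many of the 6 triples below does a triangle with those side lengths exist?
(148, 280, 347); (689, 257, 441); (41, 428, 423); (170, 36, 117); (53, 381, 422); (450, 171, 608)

5

(148,280,347): 148+280 > 347 → valid
(257,441,689): 257+441 > 689 → valid
(41,423,428): 41+423 > 428 → valid
(36,117,170): 36+117 ≤ 170 → not valid
(53,381,422): 53+381 > 422 → valid
(171,450,608): 171+450 > 608 → valid
5 of the 6 triples form a triangle.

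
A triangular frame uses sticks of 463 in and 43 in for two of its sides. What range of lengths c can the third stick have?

420 < c < 506

By the triangle inequality, c must be less than 463 + 43 = 506 and greater than |463 − 43| = 420.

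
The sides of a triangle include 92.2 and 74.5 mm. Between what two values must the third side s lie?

17.7 < s < 166.7 (mm)

By the triangle inequality, s must be less than 92.2 + 74.5 = 166.7 and greater than |92.2 − 74.5| = 17.7.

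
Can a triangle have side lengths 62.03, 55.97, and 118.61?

No

The longest side is 118.61, but the other two sum to only 118.00.
118.00 < 118.61, so the triangle inequality fails.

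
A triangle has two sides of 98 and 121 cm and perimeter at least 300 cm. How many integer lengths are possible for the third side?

138

Triangle inequality: 23 < x < 219. Perimeter ≥ 300 gives x ≥ 300 − 98 − 121 = 81.
So 81 ≤ x < 219; integers 81 through 218: 138 values.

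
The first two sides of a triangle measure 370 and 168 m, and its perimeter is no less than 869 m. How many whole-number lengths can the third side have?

207

Triangle inequality: 202 < x < 538. Perimeter ≥ 869 gives x ≥ 869 − 370 − 168 = 331.
So 331 ≤ x < 538; integers 331 through 537: 207 values.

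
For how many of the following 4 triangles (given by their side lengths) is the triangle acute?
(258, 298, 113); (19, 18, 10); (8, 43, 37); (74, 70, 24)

1

(258,298,113): 113²+258² = 79333 < 88804 = 298² → obtuse
(19,18,10): 10²+18² = 424 > 361 = 19² → acute
(8,43,37): 8²+37² = 1433 < 1849 = 43² → obtuse
(74,70,24): 24²+70² = 5476 = 74² → right
1 of the 4 is acute.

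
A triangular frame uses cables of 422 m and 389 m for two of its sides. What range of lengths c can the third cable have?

33 < c < 811 (m)

By the triangle inequality, c must be less than 422 + 389 = 811 and greater than |422 − 389| = 33.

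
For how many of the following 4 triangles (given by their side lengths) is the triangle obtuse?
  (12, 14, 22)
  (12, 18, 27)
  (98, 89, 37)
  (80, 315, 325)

3

(12,14,22): 12²+14² = 340 < 484 = 22² → obtuse
(12,18,27): 12²+18² = 468 < 729 = 27² → obtuse
(98,89,37): 37²+89² = 9290 < 9604 = 98² → obtuse
(80,315,325): 80²+315² = 105625 = 325² → right
3 of the 4 are obtuse.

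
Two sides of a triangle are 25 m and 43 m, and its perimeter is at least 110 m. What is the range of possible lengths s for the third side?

Triangle inequality alone gives 18 < s < 68.
The perimeter condition gives s ≥ 110 − 25 − 43 = 42.
Intersecting the two: 42 ≤ s < 68.

42 ≤ s < 68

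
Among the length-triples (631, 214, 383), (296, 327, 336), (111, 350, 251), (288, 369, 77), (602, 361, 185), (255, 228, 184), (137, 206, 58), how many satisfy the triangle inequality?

(214,383,631): 214+383 ≤ 631 → not valid
(296,327,336): 296+327 > 336 → valid
(111,251,350): 111+251 > 350 → valid
(77,288,369): 77+288 ≤ 369 → not valid
(185,361,602): 185+361 ≤ 602 → not valid
(184,228,255): 184+228 > 255 → valid
(58,137,206): 58+137 ≤ 206 → not valid
3 of the 7 triples form a triangle.

3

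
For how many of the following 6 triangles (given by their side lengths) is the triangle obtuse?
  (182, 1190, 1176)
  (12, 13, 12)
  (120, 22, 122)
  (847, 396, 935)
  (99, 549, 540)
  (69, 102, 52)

(182,1190,1176): 182²+1176² = 1416100 = 1190² → right
(12,13,12): 12²+12² = 288 > 169 = 13² → acute
(120,22,122): 22²+120² = 14884 = 122² → right
(847,396,935): 396²+847² = 874225 = 935² → right
(99,549,540): 99²+540² = 301401 = 549² → right
(69,102,52): 52²+69² = 7465 < 10404 = 102² → obtuse
1 of the 6 is obtuse.

1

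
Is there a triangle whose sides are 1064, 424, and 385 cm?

No

The longest side is 1064, but the other two sum to only 809.
809 < 1064, so the triangle inequality fails.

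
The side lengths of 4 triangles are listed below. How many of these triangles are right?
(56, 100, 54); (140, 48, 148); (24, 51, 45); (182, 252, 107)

2

(56,100,54): 54²+56² = 6052 < 10000 = 100² → obtuse
(140,48,148): 48²+140² = 21904 = 148² → right
(24,51,45): 24²+45² = 2601 = 51² → right
(182,252,107): 107²+182² = 44573 < 63504 = 252² → obtuse
2 of the 4 are right.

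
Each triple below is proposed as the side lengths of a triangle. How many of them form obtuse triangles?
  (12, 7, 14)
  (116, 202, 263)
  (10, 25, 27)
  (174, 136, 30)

3

(12,7,14): 7²+12² = 193 < 196 = 14² → obtuse
(116,202,263): 116²+202² = 54260 < 69169 = 263² → obtuse
(10,25,27): 10²+25² = 725 < 729 = 27² → obtuse
(174,136,30): 30+136 ≤ 174, not a triangle
3 of the 4 are obtuse.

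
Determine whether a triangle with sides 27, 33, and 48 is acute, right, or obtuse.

Compare the square of the longest side to the sum of squares of the other two: 27² + 33² = 1818 < 2304 = 48².

obtuse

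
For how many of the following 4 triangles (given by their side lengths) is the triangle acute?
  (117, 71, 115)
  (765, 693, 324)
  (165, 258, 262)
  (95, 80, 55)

3

(117,71,115): 71²+115² = 18266 > 13689 = 117² → acute
(765,693,324): 324²+693² = 585225 = 765² → right
(165,258,262): 165²+258² = 93789 > 68644 = 262² → acute
(95,80,55): 55²+80² = 9425 > 9025 = 95² → acute
3 of the 4 are acute.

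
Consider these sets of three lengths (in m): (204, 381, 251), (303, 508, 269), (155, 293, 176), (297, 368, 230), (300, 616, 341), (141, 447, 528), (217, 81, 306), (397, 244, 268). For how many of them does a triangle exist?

7

(204,251,381): 204+251 > 381 → valid
(269,303,508): 269+303 > 508 → valid
(155,176,293): 155+176 > 293 → valid
(230,297,368): 230+297 > 368 → valid
(300,341,616): 300+341 > 616 → valid
(141,447,528): 141+447 > 528 → valid
(81,217,306): 81+217 ≤ 306 → not valid
(244,268,397): 244+268 > 397 → valid
7 of the 8 triples form a triangle.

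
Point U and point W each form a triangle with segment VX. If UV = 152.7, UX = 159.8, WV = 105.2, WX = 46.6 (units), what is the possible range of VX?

58.6 < VX < 151.8

From triangle UVX: |152.7 − 159.8| < VX < 152.7 + 159.8, i.e. 7.1 < VX < 312.5.
From triangle WVX: 58.6 < VX < 151.8.
Both must hold, so VX lies in the intersection.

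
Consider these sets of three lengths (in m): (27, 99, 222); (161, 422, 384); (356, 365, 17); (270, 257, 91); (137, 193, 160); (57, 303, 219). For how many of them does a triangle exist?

4

(27,99,222): 27+99 ≤ 222 → not valid
(161,384,422): 161+384 > 422 → valid
(17,356,365): 17+356 > 365 → valid
(91,257,270): 91+257 > 270 → valid
(137,160,193): 137+160 > 193 → valid
(57,219,303): 57+219 ≤ 303 → not valid
4 of the 6 triples form a triangle.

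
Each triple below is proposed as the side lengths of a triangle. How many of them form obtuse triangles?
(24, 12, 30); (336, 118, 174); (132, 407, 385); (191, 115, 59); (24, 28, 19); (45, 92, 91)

(24,12,30): 12²+24² = 720 < 900 = 30² → obtuse
(336,118,174): 118+174 ≤ 336, not a triangle
(132,407,385): 132²+385² = 165649 = 407² → right
(191,115,59): 59+115 ≤ 191, not a triangle
(24,28,19): 19²+24² = 937 > 784 = 28² → acute
(45,92,91): 45²+91² = 10306 > 8464 = 92² → acute
1 of the 6 is obtuse.

1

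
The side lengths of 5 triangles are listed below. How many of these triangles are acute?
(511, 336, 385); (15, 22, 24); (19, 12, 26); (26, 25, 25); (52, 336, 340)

2

(511,336,385): 336²+385² = 261121 = 511² → right
(15,22,24): 15²+22² = 709 > 576 = 24² → acute
(19,12,26): 12²+19² = 505 < 676 = 26² → obtuse
(26,25,25): 25²+25² = 1250 > 676 = 26² → acute
(52,336,340): 52²+336² = 115600 = 340² → right
2 of the 5 are acute.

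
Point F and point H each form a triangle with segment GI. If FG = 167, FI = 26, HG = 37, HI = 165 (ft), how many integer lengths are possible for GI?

51

From triangle FGI: 141 < GI < 193.
From triangle HGI: 128 < GI < 202.
Intersection: 141 < GI < 193, so integers 142 through 192: 51 values.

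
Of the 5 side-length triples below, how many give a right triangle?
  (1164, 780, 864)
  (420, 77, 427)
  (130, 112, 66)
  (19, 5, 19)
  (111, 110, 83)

(1164,780,864): 780²+864² = 1354896 = 1164² → right
(420,77,427): 77²+420² = 182329 = 427² → right
(130,112,66): 66²+112² = 16900 = 130² → right
(19,5,19): 5²+19² = 386 > 361 = 19² → acute
(111,110,83): 83²+110² = 18989 > 12321 = 111² → acute
3 of the 5 are right.

3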